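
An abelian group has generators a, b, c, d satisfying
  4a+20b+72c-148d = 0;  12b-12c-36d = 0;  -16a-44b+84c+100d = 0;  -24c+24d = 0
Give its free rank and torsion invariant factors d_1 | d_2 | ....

Answer: M ≅ ℤ/4 ⊕ ℤ/12 ⊕ ℤ/24 ⊕ ℤ/24

Derivation:
rank_ℚ(R)=4; free=4−4=0
SNF(R) diag = [4, 12, 24, 24] → torsion [4, 12, 24, 24]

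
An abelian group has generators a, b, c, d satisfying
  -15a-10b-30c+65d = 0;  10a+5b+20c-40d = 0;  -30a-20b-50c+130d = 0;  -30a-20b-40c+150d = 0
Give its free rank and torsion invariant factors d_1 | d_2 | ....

rank_ℚ(R)=4; free=4−4=0
SNF(R) diag = [5, 5, 10, 20] → torsion [5, 5, 10, 20]

Answer: M ≅ ℤ/5 ⊕ ℤ/5 ⊕ ℤ/10 ⊕ ℤ/20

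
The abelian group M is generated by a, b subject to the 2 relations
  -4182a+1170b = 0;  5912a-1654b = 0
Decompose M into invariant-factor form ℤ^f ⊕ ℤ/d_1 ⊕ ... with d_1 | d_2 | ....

Answer: M ≅ ℤ/2 ⊕ ℤ/6

Derivation:
rank_ℚ(R)=2; free=2−2=0
SNF(R) diag = [2, 6] → torsion [2, 6]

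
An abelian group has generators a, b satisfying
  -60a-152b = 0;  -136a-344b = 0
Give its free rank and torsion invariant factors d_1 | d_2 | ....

rank_ℚ(R)=2; free=2−2=0
SNF(R) diag = [4, 8] → torsion [4, 8]

Answer: M ≅ ℤ/4 ⊕ ℤ/8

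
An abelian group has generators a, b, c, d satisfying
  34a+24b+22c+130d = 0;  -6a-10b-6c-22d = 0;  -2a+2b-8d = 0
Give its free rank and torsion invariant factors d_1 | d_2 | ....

rank_ℚ(R)=3; free=4−3=1
SNF(R) diag = [2, 2, 2] → torsion [2, 2, 2]

Answer: M ≅ ℤ^1 ⊕ ℤ/2 ⊕ ℤ/2 ⊕ ℤ/2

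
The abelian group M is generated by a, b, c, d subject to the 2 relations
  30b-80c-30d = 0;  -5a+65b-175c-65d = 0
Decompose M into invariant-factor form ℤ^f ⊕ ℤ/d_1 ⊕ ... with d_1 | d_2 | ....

Answer: M ≅ ℤ^2 ⊕ ℤ/5 ⊕ ℤ/10

Derivation:
rank_ℚ(R)=2; free=4−2=2
SNF(R) diag = [5, 10] → torsion [5, 10]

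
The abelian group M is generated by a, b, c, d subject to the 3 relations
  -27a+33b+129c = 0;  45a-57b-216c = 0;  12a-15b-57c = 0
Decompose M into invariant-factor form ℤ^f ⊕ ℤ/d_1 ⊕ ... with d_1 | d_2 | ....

Answer: M ≅ ℤ^1 ⊕ ℤ/3 ⊕ ℤ/3 ⊕ ℤ/3

Derivation:
rank_ℚ(R)=3; free=4−3=1
SNF(R) diag = [3, 3, 3] → torsion [3, 3, 3]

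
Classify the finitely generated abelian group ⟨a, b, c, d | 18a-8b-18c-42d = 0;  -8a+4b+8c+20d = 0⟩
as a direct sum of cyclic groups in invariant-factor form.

rank_ℚ(R)=2; free=4−2=2
SNF(R) diag = [2, 4] → torsion [2, 4]

Answer: M ≅ ℤ^2 ⊕ ℤ/2 ⊕ ℤ/4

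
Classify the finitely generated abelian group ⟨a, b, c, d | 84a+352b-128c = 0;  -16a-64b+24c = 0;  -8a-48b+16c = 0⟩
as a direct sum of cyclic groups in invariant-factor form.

rank_ℚ(R)=3; free=4−3=1
SNF(R) diag = [4, 8, 16] → torsion [4, 8, 16]

Answer: M ≅ ℤ^1 ⊕ ℤ/4 ⊕ ℤ/8 ⊕ ℤ/16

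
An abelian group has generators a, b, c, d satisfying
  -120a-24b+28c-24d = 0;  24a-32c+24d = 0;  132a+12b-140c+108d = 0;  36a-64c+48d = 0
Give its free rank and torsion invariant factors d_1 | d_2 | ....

Answer: M ≅ ℤ/4 ⊕ ℤ/12 ⊕ ℤ/12 ⊕ ℤ/24

Derivation:
rank_ℚ(R)=4; free=4−4=0
SNF(R) diag = [4, 12, 12, 24] → torsion [4, 12, 12, 24]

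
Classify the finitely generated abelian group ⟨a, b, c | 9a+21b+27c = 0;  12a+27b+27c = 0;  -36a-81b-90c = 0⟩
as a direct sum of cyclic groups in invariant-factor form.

Answer: M ≅ ℤ/3 ⊕ ℤ/3 ⊕ ℤ/9

Derivation:
rank_ℚ(R)=3; free=3−3=0
SNF(R) diag = [3, 3, 9] → torsion [3, 3, 9]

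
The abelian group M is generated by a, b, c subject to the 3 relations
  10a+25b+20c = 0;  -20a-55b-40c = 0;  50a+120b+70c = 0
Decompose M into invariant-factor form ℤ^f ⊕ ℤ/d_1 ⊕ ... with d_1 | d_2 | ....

Answer: M ≅ ℤ/5 ⊕ ℤ/10 ⊕ ℤ/30

Derivation:
rank_ℚ(R)=3; free=3−3=0
SNF(R) diag = [5, 10, 30] → torsion [5, 10, 30]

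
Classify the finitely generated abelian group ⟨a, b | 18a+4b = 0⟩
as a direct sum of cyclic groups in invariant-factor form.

rank_ℚ(R)=1; free=2−1=1
SNF(R) diag = [2] → torsion [2]

Answer: M ≅ ℤ^1 ⊕ ℤ/2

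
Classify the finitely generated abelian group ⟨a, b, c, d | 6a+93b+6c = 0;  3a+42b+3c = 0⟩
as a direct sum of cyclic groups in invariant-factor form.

Answer: M ≅ ℤ^2 ⊕ ℤ/3 ⊕ ℤ/9

Derivation:
rank_ℚ(R)=2; free=4−2=2
SNF(R) diag = [3, 9] → torsion [3, 9]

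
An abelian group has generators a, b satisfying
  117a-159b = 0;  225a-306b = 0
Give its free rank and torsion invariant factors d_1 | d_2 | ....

rank_ℚ(R)=2; free=2−2=0
SNF(R) diag = [3, 9] → torsion [3, 9]

Answer: M ≅ ℤ/3 ⊕ ℤ/9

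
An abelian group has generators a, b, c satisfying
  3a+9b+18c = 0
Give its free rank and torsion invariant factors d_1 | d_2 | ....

rank_ℚ(R)=1; free=3−1=2
SNF(R) diag = [3] → torsion [3]

Answer: M ≅ ℤ^2 ⊕ ℤ/3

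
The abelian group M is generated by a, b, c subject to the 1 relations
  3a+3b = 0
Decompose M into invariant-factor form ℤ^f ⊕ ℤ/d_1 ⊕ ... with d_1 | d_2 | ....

rank_ℚ(R)=1; free=3−1=2
SNF(R) diag = [3] → torsion [3]

Answer: M ≅ ℤ^2 ⊕ ℤ/3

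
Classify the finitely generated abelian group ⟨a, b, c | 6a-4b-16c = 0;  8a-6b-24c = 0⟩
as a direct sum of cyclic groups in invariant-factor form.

rank_ℚ(R)=2; free=3−2=1
SNF(R) diag = [2, 2] → torsion [2, 2]

Answer: M ≅ ℤ^1 ⊕ ℤ/2 ⊕ ℤ/2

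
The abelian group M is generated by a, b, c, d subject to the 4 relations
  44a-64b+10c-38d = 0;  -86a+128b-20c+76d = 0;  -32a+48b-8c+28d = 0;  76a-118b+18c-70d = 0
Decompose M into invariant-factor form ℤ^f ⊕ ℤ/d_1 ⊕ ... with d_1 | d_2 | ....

Answer: M ≅ ℤ/2 ⊕ ℤ/2 ⊕ ℤ/2 ⊕ ℤ/4

Derivation:
rank_ℚ(R)=4; free=4−4=0
SNF(R) diag = [2, 2, 2, 4] → torsion [2, 2, 2, 4]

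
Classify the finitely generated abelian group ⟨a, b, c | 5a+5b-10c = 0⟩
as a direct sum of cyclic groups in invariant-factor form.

Answer: M ≅ ℤ^2 ⊕ ℤ/5

Derivation:
rank_ℚ(R)=1; free=3−1=2
SNF(R) diag = [5] → torsion [5]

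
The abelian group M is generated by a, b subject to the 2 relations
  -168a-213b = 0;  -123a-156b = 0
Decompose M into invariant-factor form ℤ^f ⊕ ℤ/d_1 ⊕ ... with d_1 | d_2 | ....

rank_ℚ(R)=2; free=2−2=0
SNF(R) diag = [3, 3] → torsion [3, 3]

Answer: M ≅ ℤ/3 ⊕ ℤ/3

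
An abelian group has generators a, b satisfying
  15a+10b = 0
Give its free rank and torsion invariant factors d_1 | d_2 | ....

rank_ℚ(R)=1; free=2−1=1
SNF(R) diag = [5] → torsion [5]

Answer: M ≅ ℤ^1 ⊕ ℤ/5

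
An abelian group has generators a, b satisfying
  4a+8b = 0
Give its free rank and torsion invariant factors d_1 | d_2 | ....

Answer: M ≅ ℤ^1 ⊕ ℤ/4

Derivation:
rank_ℚ(R)=1; free=2−1=1
SNF(R) diag = [4] → torsion [4]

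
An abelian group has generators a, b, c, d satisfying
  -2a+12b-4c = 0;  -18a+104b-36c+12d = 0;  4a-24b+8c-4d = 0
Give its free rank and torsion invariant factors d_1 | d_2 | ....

rank_ℚ(R)=3; free=4−3=1
SNF(R) diag = [2, 4, 4] → torsion [2, 4, 4]

Answer: M ≅ ℤ^1 ⊕ ℤ/2 ⊕ ℤ/4 ⊕ ℤ/4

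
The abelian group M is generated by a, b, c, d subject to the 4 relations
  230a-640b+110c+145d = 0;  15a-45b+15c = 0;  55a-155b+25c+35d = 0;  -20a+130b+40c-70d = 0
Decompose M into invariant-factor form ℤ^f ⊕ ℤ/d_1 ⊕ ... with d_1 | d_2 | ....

Answer: M ≅ ℤ/5 ⊕ ℤ/15 ⊕ ℤ/30 ⊕ ℤ/90

Derivation:
rank_ℚ(R)=4; free=4−4=0
SNF(R) diag = [5, 15, 30, 90] → torsion [5, 15, 30, 90]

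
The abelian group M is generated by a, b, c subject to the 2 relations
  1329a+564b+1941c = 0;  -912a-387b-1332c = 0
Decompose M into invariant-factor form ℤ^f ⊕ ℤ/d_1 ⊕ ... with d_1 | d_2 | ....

rank_ℚ(R)=2; free=3−2=1
SNF(R) diag = [3, 3] → torsion [3, 3]

Answer: M ≅ ℤ^1 ⊕ ℤ/3 ⊕ ℤ/3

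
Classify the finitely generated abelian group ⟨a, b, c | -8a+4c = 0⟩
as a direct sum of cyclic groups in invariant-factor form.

Answer: M ≅ ℤ^2 ⊕ ℤ/4

Derivation:
rank_ℚ(R)=1; free=3−1=2
SNF(R) diag = [4] → torsion [4]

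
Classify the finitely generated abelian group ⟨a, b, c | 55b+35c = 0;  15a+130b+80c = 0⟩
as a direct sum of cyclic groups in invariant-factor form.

rank_ℚ(R)=2; free=3−2=1
SNF(R) diag = [5, 15] → torsion [5, 15]

Answer: M ≅ ℤ^1 ⊕ ℤ/5 ⊕ ℤ/15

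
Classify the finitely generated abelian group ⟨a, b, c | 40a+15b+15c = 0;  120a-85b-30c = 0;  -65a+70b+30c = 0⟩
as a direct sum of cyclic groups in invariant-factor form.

rank_ℚ(R)=3; free=3−3=0
SNF(R) diag = [5, 5, 15] → torsion [5, 5, 15]

Answer: M ≅ ℤ/5 ⊕ ℤ/5 ⊕ ℤ/15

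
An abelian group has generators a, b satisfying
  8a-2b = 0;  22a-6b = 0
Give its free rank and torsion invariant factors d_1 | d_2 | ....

Answer: M ≅ ℤ/2 ⊕ ℤ/2

Derivation:
rank_ℚ(R)=2; free=2−2=0
SNF(R) diag = [2, 2] → torsion [2, 2]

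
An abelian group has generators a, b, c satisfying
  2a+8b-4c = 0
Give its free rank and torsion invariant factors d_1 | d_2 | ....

Answer: M ≅ ℤ^2 ⊕ ℤ/2

Derivation:
rank_ℚ(R)=1; free=3−1=2
SNF(R) diag = [2] → torsion [2]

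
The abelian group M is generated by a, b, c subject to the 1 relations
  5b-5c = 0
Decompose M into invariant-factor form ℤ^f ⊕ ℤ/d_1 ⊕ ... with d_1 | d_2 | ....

rank_ℚ(R)=1; free=3−1=2
SNF(R) diag = [5] → torsion [5]

Answer: M ≅ ℤ^2 ⊕ ℤ/5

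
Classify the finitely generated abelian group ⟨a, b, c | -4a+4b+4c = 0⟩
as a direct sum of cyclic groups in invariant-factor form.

Answer: M ≅ ℤ^2 ⊕ ℤ/4

Derivation:
rank_ℚ(R)=1; free=3−1=2
SNF(R) diag = [4] → torsion [4]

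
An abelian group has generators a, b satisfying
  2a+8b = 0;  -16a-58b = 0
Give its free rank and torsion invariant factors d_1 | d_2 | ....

Answer: M ≅ ℤ/2 ⊕ ℤ/6

Derivation:
rank_ℚ(R)=2; free=2−2=0
SNF(R) diag = [2, 6] → torsion [2, 6]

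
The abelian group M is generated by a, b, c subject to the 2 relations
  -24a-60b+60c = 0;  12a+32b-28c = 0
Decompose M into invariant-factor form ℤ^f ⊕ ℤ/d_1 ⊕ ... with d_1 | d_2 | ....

rank_ℚ(R)=2; free=3−2=1
SNF(R) diag = [4, 12] → torsion [4, 12]

Answer: M ≅ ℤ^1 ⊕ ℤ/4 ⊕ ℤ/12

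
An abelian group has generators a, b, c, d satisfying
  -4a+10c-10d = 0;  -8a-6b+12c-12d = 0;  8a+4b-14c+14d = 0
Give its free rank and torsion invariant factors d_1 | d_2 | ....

Answer: M ≅ ℤ^1 ⊕ ℤ/2 ⊕ ℤ/2 ⊕ ℤ/4

Derivation:
rank_ℚ(R)=3; free=4−3=1
SNF(R) diag = [2, 2, 4] → torsion [2, 2, 4]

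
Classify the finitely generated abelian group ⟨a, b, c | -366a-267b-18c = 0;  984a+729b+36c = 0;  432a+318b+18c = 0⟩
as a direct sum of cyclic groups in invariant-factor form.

Answer: M ≅ ℤ/3 ⊕ ℤ/6 ⊕ ℤ/18

Derivation:
rank_ℚ(R)=3; free=3−3=0
SNF(R) diag = [3, 6, 18] → torsion [3, 6, 18]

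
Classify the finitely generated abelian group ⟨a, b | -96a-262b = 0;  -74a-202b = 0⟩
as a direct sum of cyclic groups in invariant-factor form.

Answer: M ≅ ℤ/2 ⊕ ℤ/2

Derivation:
rank_ℚ(R)=2; free=2−2=0
SNF(R) diag = [2, 2] → torsion [2, 2]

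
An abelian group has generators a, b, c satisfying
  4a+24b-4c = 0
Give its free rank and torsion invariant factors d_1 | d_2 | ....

rank_ℚ(R)=1; free=3−1=2
SNF(R) diag = [4] → torsion [4]

Answer: M ≅ ℤ^2 ⊕ ℤ/4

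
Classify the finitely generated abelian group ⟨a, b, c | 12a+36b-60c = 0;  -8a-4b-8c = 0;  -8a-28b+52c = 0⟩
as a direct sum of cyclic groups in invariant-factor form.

Answer: M ≅ ℤ/4 ⊕ ℤ/12 ⊕ ℤ/12

Derivation:
rank_ℚ(R)=3; free=3−3=0
SNF(R) diag = [4, 12, 12] → torsion [4, 12, 12]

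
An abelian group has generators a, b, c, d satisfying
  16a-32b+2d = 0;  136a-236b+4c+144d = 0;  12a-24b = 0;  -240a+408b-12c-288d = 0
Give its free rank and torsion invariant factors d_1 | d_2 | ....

Answer: M ≅ ℤ/2 ⊕ ℤ/4 ⊕ ℤ/12 ⊕ ℤ/36

Derivation:
rank_ℚ(R)=4; free=4−4=0
SNF(R) diag = [2, 4, 12, 36] → torsion [2, 4, 12, 36]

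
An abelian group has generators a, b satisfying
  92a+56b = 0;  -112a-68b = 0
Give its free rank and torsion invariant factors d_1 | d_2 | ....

rank_ℚ(R)=2; free=2−2=0
SNF(R) diag = [4, 4] → torsion [4, 4]

Answer: M ≅ ℤ/4 ⊕ ℤ/4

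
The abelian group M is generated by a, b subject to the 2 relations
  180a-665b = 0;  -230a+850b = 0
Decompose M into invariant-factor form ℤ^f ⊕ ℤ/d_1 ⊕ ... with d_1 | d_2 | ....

Answer: M ≅ ℤ/5 ⊕ ℤ/10

Derivation:
rank_ℚ(R)=2; free=2−2=0
SNF(R) diag = [5, 10] → torsion [5, 10]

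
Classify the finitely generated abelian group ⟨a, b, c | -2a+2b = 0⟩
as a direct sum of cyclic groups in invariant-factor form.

rank_ℚ(R)=1; free=3−1=2
SNF(R) diag = [2] → torsion [2]

Answer: M ≅ ℤ^2 ⊕ ℤ/2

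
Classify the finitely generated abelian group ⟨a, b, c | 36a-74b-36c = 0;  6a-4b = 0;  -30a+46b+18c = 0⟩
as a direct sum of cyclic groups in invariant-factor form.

Answer: M ≅ ℤ/2 ⊕ ℤ/6 ⊕ ℤ/18

Derivation:
rank_ℚ(R)=3; free=3−3=0
SNF(R) diag = [2, 6, 18] → torsion [2, 6, 18]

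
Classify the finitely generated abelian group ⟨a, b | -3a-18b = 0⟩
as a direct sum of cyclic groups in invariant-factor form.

Answer: M ≅ ℤ^1 ⊕ ℤ/3

Derivation:
rank_ℚ(R)=1; free=2−1=1
SNF(R) diag = [3] → torsion [3]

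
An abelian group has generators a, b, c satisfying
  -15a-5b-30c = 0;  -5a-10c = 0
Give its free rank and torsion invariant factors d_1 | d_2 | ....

Answer: M ≅ ℤ^1 ⊕ ℤ/5 ⊕ ℤ/5

Derivation:
rank_ℚ(R)=2; free=3−2=1
SNF(R) diag = [5, 5] → torsion [5, 5]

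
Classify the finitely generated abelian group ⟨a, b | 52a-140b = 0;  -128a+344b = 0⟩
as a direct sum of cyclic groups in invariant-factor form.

rank_ℚ(R)=2; free=2−2=0
SNF(R) diag = [4, 8] → torsion [4, 8]

Answer: M ≅ ℤ/4 ⊕ ℤ/8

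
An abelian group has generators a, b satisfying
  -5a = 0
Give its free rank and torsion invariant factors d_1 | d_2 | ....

rank_ℚ(R)=1; free=2−1=1
SNF(R) diag = [5] → torsion [5]

Answer: M ≅ ℤ^1 ⊕ ℤ/5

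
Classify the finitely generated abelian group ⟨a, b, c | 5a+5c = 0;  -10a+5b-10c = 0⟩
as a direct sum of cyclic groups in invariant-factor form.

rank_ℚ(R)=2; free=3−2=1
SNF(R) diag = [5, 5] → torsion [5, 5]

Answer: M ≅ ℤ^1 ⊕ ℤ/5 ⊕ ℤ/5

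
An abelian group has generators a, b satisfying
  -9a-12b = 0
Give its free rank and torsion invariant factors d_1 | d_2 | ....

Answer: M ≅ ℤ^1 ⊕ ℤ/3

Derivation:
rank_ℚ(R)=1; free=2−1=1
SNF(R) diag = [3] → torsion [3]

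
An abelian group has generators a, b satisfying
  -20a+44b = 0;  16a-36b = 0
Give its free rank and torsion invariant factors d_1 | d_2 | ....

rank_ℚ(R)=2; free=2−2=0
SNF(R) diag = [4, 4] → torsion [4, 4]

Answer: M ≅ ℤ/4 ⊕ ℤ/4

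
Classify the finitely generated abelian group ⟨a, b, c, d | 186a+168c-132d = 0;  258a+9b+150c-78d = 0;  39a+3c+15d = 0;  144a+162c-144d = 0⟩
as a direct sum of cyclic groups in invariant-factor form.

Answer: M ≅ ℤ/3 ⊕ ℤ/9 ⊕ ℤ/18 ⊕ ℤ/54

Derivation:
rank_ℚ(R)=4; free=4−4=0
SNF(R) diag = [3, 9, 18, 54] → torsion [3, 9, 18, 54]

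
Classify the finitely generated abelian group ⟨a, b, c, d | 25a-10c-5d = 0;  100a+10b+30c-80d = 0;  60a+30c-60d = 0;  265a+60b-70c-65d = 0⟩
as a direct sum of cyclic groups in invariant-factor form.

Answer: M ≅ ℤ/5 ⊕ ℤ/10 ⊕ ℤ/30 ⊕ ℤ/60

Derivation:
rank_ℚ(R)=4; free=4−4=0
SNF(R) diag = [5, 10, 30, 60] → torsion [5, 10, 30, 60]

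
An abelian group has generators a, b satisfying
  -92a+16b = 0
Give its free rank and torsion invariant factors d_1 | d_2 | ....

rank_ℚ(R)=1; free=2−1=1
SNF(R) diag = [4] → torsion [4]

Answer: M ≅ ℤ^1 ⊕ ℤ/4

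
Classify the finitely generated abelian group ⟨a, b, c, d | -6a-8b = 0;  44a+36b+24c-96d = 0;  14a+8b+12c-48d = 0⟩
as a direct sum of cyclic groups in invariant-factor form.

Answer: M ≅ ℤ^1 ⊕ ℤ/2 ⊕ ℤ/4 ⊕ ℤ/12

Derivation:
rank_ℚ(R)=3; free=4−3=1
SNF(R) diag = [2, 4, 12] → torsion [2, 4, 12]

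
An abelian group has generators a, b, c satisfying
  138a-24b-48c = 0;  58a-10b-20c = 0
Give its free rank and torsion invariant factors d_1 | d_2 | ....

rank_ℚ(R)=2; free=3−2=1
SNF(R) diag = [2, 6] → torsion [2, 6]

Answer: M ≅ ℤ^1 ⊕ ℤ/2 ⊕ ℤ/6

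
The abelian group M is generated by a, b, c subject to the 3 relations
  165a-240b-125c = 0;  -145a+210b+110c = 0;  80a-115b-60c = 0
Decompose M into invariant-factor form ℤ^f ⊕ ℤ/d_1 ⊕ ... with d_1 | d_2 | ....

rank_ℚ(R)=3; free=3−3=0
SNF(R) diag = [5, 5, 5] → torsion [5, 5, 5]

Answer: M ≅ ℤ/5 ⊕ ℤ/5 ⊕ ℤ/5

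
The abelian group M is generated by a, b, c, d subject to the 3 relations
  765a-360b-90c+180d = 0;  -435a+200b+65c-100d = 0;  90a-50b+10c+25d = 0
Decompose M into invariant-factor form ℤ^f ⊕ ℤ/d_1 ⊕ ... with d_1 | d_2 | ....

Answer: M ≅ ℤ^1 ⊕ ℤ/5 ⊕ ℤ/15 ⊕ ℤ/45

Derivation:
rank_ℚ(R)=3; free=4−3=1
SNF(R) diag = [5, 15, 45] → torsion [5, 15, 45]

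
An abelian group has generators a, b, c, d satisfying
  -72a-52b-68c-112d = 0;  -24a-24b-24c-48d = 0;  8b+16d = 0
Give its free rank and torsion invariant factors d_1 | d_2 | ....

Answer: M ≅ ℤ^1 ⊕ ℤ/4 ⊕ ℤ/8 ⊕ ℤ/24

Derivation:
rank_ℚ(R)=3; free=4−3=1
SNF(R) diag = [4, 8, 24] → torsion [4, 8, 24]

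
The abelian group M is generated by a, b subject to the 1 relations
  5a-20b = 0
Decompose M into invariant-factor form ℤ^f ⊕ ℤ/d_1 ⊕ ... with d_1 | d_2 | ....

rank_ℚ(R)=1; free=2−1=1
SNF(R) diag = [5] → torsion [5]

Answer: M ≅ ℤ^1 ⊕ ℤ/5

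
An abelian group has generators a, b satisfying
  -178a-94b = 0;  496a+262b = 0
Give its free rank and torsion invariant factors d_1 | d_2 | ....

Answer: M ≅ ℤ/2 ⊕ ℤ/6

Derivation:
rank_ℚ(R)=2; free=2−2=0
SNF(R) diag = [2, 6] → torsion [2, 6]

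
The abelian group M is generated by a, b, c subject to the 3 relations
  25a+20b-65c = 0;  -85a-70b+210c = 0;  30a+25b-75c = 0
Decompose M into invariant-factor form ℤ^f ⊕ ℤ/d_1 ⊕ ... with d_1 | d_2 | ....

Answer: M ≅ ℤ/5 ⊕ ℤ/5 ⊕ ℤ/5

Derivation:
rank_ℚ(R)=3; free=3−3=0
SNF(R) diag = [5, 5, 5] → torsion [5, 5, 5]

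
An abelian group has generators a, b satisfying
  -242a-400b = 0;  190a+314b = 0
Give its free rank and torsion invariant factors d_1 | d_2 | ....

rank_ℚ(R)=2; free=2−2=0
SNF(R) diag = [2, 6] → torsion [2, 6]

Answer: M ≅ ℤ/2 ⊕ ℤ/6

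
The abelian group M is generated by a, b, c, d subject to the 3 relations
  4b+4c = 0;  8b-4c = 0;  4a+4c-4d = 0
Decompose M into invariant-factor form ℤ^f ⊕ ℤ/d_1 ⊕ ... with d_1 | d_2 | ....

Answer: M ≅ ℤ^1 ⊕ ℤ/4 ⊕ ℤ/4 ⊕ ℤ/12

Derivation:
rank_ℚ(R)=3; free=4−3=1
SNF(R) diag = [4, 4, 12] → torsion [4, 4, 12]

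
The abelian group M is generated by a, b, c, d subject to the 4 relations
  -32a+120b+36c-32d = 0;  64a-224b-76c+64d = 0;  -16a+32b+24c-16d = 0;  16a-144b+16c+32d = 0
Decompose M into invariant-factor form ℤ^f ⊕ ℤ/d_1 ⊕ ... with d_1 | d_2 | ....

Answer: M ≅ ℤ/4 ⊕ ℤ/8 ⊕ ℤ/16 ⊕ ℤ/16

Derivation:
rank_ℚ(R)=4; free=4−4=0
SNF(R) diag = [4, 8, 16, 16] → torsion [4, 8, 16, 16]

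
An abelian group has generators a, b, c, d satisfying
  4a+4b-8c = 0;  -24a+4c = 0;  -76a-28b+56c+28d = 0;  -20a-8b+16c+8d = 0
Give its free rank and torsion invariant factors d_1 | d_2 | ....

Answer: M ≅ ℤ/4 ⊕ ℤ/4 ⊕ ℤ/4 ⊕ ℤ/12

Derivation:
rank_ℚ(R)=4; free=4−4=0
SNF(R) diag = [4, 4, 4, 12] → torsion [4, 4, 4, 12]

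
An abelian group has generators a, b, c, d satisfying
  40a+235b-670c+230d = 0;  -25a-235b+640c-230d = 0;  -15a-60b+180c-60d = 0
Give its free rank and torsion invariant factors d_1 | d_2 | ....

Answer: M ≅ ℤ^1 ⊕ ℤ/5 ⊕ ℤ/15 ⊕ ℤ/30

Derivation:
rank_ℚ(R)=3; free=4−3=1
SNF(R) diag = [5, 15, 30] → torsion [5, 15, 30]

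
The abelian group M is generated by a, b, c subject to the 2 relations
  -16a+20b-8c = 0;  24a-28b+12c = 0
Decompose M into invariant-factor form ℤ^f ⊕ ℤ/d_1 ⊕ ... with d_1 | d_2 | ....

Answer: M ≅ ℤ^1 ⊕ ℤ/4 ⊕ ℤ/4

Derivation:
rank_ℚ(R)=2; free=3−2=1
SNF(R) diag = [4, 4] → torsion [4, 4]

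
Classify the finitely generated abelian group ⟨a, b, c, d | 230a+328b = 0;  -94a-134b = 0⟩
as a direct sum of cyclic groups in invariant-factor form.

rank_ℚ(R)=2; free=4−2=2
SNF(R) diag = [2, 6] → torsion [2, 6]

Answer: M ≅ ℤ^2 ⊕ ℤ/2 ⊕ ℤ/6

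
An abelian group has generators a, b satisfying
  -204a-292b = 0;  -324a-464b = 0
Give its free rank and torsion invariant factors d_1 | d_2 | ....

Answer: M ≅ ℤ/4 ⊕ ℤ/12

Derivation:
rank_ℚ(R)=2; free=2−2=0
SNF(R) diag = [4, 12] → torsion [4, 12]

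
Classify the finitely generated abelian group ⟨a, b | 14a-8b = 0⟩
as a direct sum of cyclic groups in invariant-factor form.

Answer: M ≅ ℤ^1 ⊕ ℤ/2

Derivation:
rank_ℚ(R)=1; free=2−1=1
SNF(R) diag = [2] → torsion [2]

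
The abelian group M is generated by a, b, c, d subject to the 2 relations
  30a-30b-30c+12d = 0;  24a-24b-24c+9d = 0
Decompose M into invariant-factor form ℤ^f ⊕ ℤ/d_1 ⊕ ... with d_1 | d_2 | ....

rank_ℚ(R)=2; free=4−2=2
SNF(R) diag = [3, 6] → torsion [3, 6]

Answer: M ≅ ℤ^2 ⊕ ℤ/3 ⊕ ℤ/6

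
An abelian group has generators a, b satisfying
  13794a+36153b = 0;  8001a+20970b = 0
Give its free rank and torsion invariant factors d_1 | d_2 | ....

Answer: M ≅ ℤ/3 ⊕ ℤ/9

Derivation:
rank_ℚ(R)=2; free=2−2=0
SNF(R) diag = [3, 9] → torsion [3, 9]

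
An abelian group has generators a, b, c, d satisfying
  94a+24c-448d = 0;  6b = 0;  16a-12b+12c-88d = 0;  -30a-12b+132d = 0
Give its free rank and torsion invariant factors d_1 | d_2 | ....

Answer: M ≅ ℤ/2 ⊕ ℤ/6 ⊕ ℤ/12 ⊕ ℤ/12

Derivation:
rank_ℚ(R)=4; free=4−4=0
SNF(R) diag = [2, 6, 12, 12] → torsion [2, 6, 12, 12]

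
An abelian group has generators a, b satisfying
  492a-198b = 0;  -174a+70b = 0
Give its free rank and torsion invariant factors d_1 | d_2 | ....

rank_ℚ(R)=2; free=2−2=0
SNF(R) diag = [2, 6] → torsion [2, 6]

Answer: M ≅ ℤ/2 ⊕ ℤ/6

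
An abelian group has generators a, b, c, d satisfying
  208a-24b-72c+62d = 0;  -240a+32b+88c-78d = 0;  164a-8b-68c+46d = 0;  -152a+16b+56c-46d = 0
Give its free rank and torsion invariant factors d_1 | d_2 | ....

Answer: M ≅ ℤ/2 ⊕ ℤ/4 ⊕ ℤ/8 ⊕ ℤ/24

Derivation:
rank_ℚ(R)=4; free=4−4=0
SNF(R) diag = [2, 4, 8, 24] → torsion [2, 4, 8, 24]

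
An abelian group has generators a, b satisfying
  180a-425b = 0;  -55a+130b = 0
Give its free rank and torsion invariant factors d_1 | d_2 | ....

Answer: M ≅ ℤ/5 ⊕ ℤ/5

Derivation:
rank_ℚ(R)=2; free=2−2=0
SNF(R) diag = [5, 5] → torsion [5, 5]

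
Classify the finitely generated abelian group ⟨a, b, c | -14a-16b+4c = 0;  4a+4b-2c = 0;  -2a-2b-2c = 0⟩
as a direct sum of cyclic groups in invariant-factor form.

rank_ℚ(R)=3; free=3−3=0
SNF(R) diag = [2, 2, 6] → torsion [2, 2, 6]

Answer: M ≅ ℤ/2 ⊕ ℤ/2 ⊕ ℤ/6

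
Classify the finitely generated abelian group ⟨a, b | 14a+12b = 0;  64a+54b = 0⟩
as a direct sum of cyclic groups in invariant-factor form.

Answer: M ≅ ℤ/2 ⊕ ℤ/6

Derivation:
rank_ℚ(R)=2; free=2−2=0
SNF(R) diag = [2, 6] → torsion [2, 6]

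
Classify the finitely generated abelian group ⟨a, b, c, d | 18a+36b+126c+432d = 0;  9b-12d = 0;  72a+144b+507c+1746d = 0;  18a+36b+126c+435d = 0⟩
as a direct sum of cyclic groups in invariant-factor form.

rank_ℚ(R)=4; free=4−4=0
SNF(R) diag = [3, 3, 9, 18] → torsion [3, 3, 9, 18]

Answer: M ≅ ℤ/3 ⊕ ℤ/3 ⊕ ℤ/9 ⊕ ℤ/18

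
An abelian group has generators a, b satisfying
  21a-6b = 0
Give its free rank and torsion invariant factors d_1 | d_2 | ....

rank_ℚ(R)=1; free=2−1=1
SNF(R) diag = [3] → torsion [3]

Answer: M ≅ ℤ^1 ⊕ ℤ/3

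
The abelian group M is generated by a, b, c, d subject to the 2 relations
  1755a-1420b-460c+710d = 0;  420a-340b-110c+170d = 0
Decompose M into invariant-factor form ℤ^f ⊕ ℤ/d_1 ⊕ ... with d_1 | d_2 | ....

rank_ℚ(R)=2; free=4−2=2
SNF(R) diag = [5, 10] → torsion [5, 10]

Answer: M ≅ ℤ^2 ⊕ ℤ/5 ⊕ ℤ/10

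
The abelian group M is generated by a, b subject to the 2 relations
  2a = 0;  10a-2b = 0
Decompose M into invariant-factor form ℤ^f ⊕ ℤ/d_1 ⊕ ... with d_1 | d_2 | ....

Answer: M ≅ ℤ/2 ⊕ ℤ/2

Derivation:
rank_ℚ(R)=2; free=2−2=0
SNF(R) diag = [2, 2] → torsion [2, 2]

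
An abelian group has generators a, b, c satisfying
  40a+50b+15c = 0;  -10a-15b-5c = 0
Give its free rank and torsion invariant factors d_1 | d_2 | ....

rank_ℚ(R)=2; free=3−2=1
SNF(R) diag = [5, 5] → torsion [5, 5]

Answer: M ≅ ℤ^1 ⊕ ℤ/5 ⊕ ℤ/5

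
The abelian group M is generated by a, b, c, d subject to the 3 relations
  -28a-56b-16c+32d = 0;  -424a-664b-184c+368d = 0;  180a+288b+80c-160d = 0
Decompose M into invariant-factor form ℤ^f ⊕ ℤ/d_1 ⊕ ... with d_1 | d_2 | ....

rank_ℚ(R)=3; free=4−3=1
SNF(R) diag = [4, 8, 8] → torsion [4, 8, 8]

Answer: M ≅ ℤ^1 ⊕ ℤ/4 ⊕ ℤ/8 ⊕ ℤ/8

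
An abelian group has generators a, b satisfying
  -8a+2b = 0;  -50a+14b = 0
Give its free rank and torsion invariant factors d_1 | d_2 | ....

Answer: M ≅ ℤ/2 ⊕ ℤ/6

Derivation:
rank_ℚ(R)=2; free=2−2=0
SNF(R) diag = [2, 6] → torsion [2, 6]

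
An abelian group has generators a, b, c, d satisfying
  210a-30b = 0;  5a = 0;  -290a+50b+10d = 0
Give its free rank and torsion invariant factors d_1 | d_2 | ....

rank_ℚ(R)=3; free=4−3=1
SNF(R) diag = [5, 10, 30] → torsion [5, 10, 30]

Answer: M ≅ ℤ^1 ⊕ ℤ/5 ⊕ ℤ/10 ⊕ ℤ/30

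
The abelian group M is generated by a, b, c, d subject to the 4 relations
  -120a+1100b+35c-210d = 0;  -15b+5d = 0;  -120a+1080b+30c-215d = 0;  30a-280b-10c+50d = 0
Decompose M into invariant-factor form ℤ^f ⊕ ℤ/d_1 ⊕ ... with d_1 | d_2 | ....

Answer: M ≅ ℤ/5 ⊕ ℤ/5 ⊕ ℤ/15 ⊕ ℤ/30

Derivation:
rank_ℚ(R)=4; free=4−4=0
SNF(R) diag = [5, 5, 15, 30] → torsion [5, 5, 15, 30]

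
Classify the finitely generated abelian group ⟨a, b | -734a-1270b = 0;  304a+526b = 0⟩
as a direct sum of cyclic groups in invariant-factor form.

rank_ℚ(R)=2; free=2−2=0
SNF(R) diag = [2, 2] → torsion [2, 2]

Answer: M ≅ ℤ/2 ⊕ ℤ/2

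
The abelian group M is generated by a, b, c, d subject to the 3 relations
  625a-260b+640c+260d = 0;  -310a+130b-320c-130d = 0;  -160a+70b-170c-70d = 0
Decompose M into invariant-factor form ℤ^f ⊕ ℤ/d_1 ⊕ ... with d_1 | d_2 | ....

rank_ℚ(R)=3; free=4−3=1
SNF(R) diag = [5, 10, 30] → torsion [5, 10, 30]

Answer: M ≅ ℤ^1 ⊕ ℤ/5 ⊕ ℤ/10 ⊕ ℤ/30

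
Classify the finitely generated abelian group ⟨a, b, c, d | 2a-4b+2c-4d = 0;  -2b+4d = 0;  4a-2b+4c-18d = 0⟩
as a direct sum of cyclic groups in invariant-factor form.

rank_ℚ(R)=3; free=4−3=1
SNF(R) diag = [2, 2, 2] → torsion [2, 2, 2]

Answer: M ≅ ℤ^1 ⊕ ℤ/2 ⊕ ℤ/2 ⊕ ℤ/2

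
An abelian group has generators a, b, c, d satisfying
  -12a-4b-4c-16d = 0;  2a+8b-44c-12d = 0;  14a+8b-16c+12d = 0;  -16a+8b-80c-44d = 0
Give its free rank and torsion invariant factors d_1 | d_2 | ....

rank_ℚ(R)=4; free=4−4=0
SNF(R) diag = [2, 4, 4, 4] → torsion [2, 4, 4, 4]

Answer: M ≅ ℤ/2 ⊕ ℤ/4 ⊕ ℤ/4 ⊕ ℤ/4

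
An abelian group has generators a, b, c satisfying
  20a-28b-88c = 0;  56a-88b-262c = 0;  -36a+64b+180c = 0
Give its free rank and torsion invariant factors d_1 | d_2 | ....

Answer: M ≅ ℤ/2 ⊕ ℤ/4 ⊕ ℤ/12

Derivation:
rank_ℚ(R)=3; free=3−3=0
SNF(R) diag = [2, 4, 12] → torsion [2, 4, 12]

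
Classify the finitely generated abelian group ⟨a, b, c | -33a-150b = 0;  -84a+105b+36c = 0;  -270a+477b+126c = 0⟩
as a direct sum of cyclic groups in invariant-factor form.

Answer: M ≅ ℤ/3 ⊕ ℤ/9 ⊕ ℤ/18

Derivation:
rank_ℚ(R)=3; free=3−3=0
SNF(R) diag = [3, 9, 18] → torsion [3, 9, 18]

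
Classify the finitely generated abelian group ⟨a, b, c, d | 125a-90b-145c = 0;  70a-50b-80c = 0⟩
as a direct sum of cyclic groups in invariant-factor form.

Answer: M ≅ ℤ^2 ⊕ ℤ/5 ⊕ ℤ/10

Derivation:
rank_ℚ(R)=2; free=4−2=2
SNF(R) diag = [5, 10] → torsion [5, 10]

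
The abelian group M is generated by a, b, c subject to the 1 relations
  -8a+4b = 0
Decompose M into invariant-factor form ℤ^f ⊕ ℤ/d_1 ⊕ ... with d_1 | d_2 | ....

Answer: M ≅ ℤ^2 ⊕ ℤ/4

Derivation:
rank_ℚ(R)=1; free=3−1=2
SNF(R) diag = [4] → torsion [4]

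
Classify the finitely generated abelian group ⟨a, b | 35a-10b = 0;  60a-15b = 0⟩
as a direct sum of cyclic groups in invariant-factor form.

Answer: M ≅ ℤ/5 ⊕ ℤ/15

Derivation:
rank_ℚ(R)=2; free=2−2=0
SNF(R) diag = [5, 15] → torsion [5, 15]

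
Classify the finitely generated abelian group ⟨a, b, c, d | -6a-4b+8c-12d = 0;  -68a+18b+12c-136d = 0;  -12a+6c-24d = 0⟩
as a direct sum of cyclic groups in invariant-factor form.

rank_ℚ(R)=3; free=4−3=1
SNF(R) diag = [2, 2, 6] → torsion [2, 2, 6]

Answer: M ≅ ℤ^1 ⊕ ℤ/2 ⊕ ℤ/2 ⊕ ℤ/6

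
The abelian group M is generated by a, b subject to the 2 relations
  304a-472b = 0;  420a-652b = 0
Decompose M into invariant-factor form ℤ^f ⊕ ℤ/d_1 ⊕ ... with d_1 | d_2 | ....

Answer: M ≅ ℤ/4 ⊕ ℤ/8

Derivation:
rank_ℚ(R)=2; free=2−2=0
SNF(R) diag = [4, 8] → torsion [4, 8]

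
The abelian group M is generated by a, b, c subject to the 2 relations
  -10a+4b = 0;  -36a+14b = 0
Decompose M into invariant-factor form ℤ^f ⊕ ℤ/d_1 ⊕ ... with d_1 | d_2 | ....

Answer: M ≅ ℤ^1 ⊕ ℤ/2 ⊕ ℤ/2

Derivation:
rank_ℚ(R)=2; free=3−2=1
SNF(R) diag = [2, 2] → torsion [2, 2]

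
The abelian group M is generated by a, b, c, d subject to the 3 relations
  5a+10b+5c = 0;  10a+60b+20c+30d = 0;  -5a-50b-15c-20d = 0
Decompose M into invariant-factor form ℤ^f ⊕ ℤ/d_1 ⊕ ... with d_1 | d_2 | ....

rank_ℚ(R)=3; free=4−3=1
SNF(R) diag = [5, 10, 10] → torsion [5, 10, 10]

Answer: M ≅ ℤ^1 ⊕ ℤ/5 ⊕ ℤ/10 ⊕ ℤ/10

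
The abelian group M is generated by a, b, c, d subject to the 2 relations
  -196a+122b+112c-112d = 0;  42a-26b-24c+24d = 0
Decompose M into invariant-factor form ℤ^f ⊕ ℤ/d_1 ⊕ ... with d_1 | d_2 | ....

rank_ℚ(R)=2; free=4−2=2
SNF(R) diag = [2, 2] → torsion [2, 2]

Answer: M ≅ ℤ^2 ⊕ ℤ/2 ⊕ ℤ/2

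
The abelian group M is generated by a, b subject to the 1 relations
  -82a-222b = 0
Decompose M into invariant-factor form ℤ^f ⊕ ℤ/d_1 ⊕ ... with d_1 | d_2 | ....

Answer: M ≅ ℤ^1 ⊕ ℤ/2

Derivation:
rank_ℚ(R)=1; free=2−1=1
SNF(R) diag = [2] → torsion [2]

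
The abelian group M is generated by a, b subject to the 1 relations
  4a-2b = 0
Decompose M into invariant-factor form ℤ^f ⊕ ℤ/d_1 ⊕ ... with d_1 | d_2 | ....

Answer: M ≅ ℤ^1 ⊕ ℤ/2

Derivation:
rank_ℚ(R)=1; free=2−1=1
SNF(R) diag = [2] → torsion [2]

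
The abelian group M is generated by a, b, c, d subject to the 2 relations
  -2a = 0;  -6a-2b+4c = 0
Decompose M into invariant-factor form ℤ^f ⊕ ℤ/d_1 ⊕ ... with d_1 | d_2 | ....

Answer: M ≅ ℤ^2 ⊕ ℤ/2 ⊕ ℤ/2

Derivation:
rank_ℚ(R)=2; free=4−2=2
SNF(R) diag = [2, 2] → torsion [2, 2]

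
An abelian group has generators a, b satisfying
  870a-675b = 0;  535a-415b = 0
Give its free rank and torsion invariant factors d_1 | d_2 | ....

Answer: M ≅ ℤ/5 ⊕ ℤ/15

Derivation:
rank_ℚ(R)=2; free=2−2=0
SNF(R) diag = [5, 15] → torsion [5, 15]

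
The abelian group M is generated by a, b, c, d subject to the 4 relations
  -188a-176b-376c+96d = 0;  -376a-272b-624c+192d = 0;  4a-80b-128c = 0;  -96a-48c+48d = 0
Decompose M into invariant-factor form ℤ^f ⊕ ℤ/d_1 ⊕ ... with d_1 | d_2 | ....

rank_ℚ(R)=4; free=4−4=0
SNF(R) diag = [4, 8, 16, 48] → torsion [4, 8, 16, 48]

Answer: M ≅ ℤ/4 ⊕ ℤ/8 ⊕ ℤ/16 ⊕ ℤ/48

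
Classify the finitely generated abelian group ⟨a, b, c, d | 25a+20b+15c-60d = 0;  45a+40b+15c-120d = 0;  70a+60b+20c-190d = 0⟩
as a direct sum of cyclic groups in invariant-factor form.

rank_ℚ(R)=3; free=4−3=1
SNF(R) diag = [5, 10, 20] → torsion [5, 10, 20]

Answer: M ≅ ℤ^1 ⊕ ℤ/5 ⊕ ℤ/10 ⊕ ℤ/20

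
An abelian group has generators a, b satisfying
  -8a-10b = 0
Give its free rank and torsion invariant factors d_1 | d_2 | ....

rank_ℚ(R)=1; free=2−1=1
SNF(R) diag = [2] → torsion [2]

Answer: M ≅ ℤ^1 ⊕ ℤ/2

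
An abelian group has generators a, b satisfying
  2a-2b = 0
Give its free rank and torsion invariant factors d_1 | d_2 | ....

rank_ℚ(R)=1; free=2−1=1
SNF(R) diag = [2] → torsion [2]

Answer: M ≅ ℤ^1 ⊕ ℤ/2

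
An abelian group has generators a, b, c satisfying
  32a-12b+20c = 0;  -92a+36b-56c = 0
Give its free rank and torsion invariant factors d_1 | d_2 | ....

rank_ℚ(R)=2; free=3−2=1
SNF(R) diag = [4, 12] → torsion [4, 12]

Answer: M ≅ ℤ^1 ⊕ ℤ/4 ⊕ ℤ/12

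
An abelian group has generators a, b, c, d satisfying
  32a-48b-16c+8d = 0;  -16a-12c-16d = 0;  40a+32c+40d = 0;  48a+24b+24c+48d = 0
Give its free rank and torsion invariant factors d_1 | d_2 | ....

Answer: M ≅ ℤ/4 ⊕ ℤ/8 ⊕ ℤ/24 ⊕ ℤ/24

Derivation:
rank_ℚ(R)=4; free=4−4=0
SNF(R) diag = [4, 8, 24, 24] → torsion [4, 8, 24, 24]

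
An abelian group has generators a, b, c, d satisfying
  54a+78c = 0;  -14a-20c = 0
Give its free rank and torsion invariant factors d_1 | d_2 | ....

Answer: M ≅ ℤ^2 ⊕ ℤ/2 ⊕ ℤ/6

Derivation:
rank_ℚ(R)=2; free=4−2=2
SNF(R) diag = [2, 6] → torsion [2, 6]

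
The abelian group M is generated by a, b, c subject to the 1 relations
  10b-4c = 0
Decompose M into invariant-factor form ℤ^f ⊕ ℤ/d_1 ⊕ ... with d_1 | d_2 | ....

rank_ℚ(R)=1; free=3−1=2
SNF(R) diag = [2] → torsion [2]

Answer: M ≅ ℤ^2 ⊕ ℤ/2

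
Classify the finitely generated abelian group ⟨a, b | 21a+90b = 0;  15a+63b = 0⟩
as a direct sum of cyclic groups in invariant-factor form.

Answer: M ≅ ℤ/3 ⊕ ℤ/9

Derivation:
rank_ℚ(R)=2; free=2−2=0
SNF(R) diag = [3, 9] → torsion [3, 9]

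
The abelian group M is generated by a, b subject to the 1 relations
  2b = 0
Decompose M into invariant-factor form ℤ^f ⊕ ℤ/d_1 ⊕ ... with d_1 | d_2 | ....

Answer: M ≅ ℤ^1 ⊕ ℤ/2

Derivation:
rank_ℚ(R)=1; free=2−1=1
SNF(R) diag = [2] → torsion [2]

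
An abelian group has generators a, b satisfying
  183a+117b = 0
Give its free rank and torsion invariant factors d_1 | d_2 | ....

Answer: M ≅ ℤ^1 ⊕ ℤ/3

Derivation:
rank_ℚ(R)=1; free=2−1=1
SNF(R) diag = [3] → torsion [3]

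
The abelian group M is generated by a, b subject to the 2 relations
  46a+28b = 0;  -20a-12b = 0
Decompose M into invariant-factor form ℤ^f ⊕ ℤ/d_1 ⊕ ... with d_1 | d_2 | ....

Answer: M ≅ ℤ/2 ⊕ ℤ/4

Derivation:
rank_ℚ(R)=2; free=2−2=0
SNF(R) diag = [2, 4] → torsion [2, 4]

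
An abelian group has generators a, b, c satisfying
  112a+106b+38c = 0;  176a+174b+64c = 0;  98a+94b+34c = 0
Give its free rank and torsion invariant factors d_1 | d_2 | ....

rank_ℚ(R)=3; free=3−3=0
SNF(R) diag = [2, 2, 6] → torsion [2, 2, 6]

Answer: M ≅ ℤ/2 ⊕ ℤ/2 ⊕ ℤ/6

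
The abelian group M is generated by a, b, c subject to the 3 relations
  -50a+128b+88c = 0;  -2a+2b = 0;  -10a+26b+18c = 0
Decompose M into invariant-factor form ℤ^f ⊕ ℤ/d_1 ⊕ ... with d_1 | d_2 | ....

Answer: M ≅ ℤ/2 ⊕ ℤ/2 ⊕ ℤ/2

Derivation:
rank_ℚ(R)=3; free=3−3=0
SNF(R) diag = [2, 2, 2] → torsion [2, 2, 2]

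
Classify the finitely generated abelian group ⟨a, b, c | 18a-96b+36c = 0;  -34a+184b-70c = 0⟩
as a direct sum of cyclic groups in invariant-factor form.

rank_ℚ(R)=2; free=3−2=1
SNF(R) diag = [2, 6] → torsion [2, 6]

Answer: M ≅ ℤ^1 ⊕ ℤ/2 ⊕ ℤ/6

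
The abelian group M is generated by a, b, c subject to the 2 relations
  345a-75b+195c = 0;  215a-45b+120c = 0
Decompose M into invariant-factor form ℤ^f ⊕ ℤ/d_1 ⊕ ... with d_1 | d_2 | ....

Answer: M ≅ ℤ^1 ⊕ ℤ/5 ⊕ ℤ/15

Derivation:
rank_ℚ(R)=2; free=3−2=1
SNF(R) diag = [5, 15] → torsion [5, 15]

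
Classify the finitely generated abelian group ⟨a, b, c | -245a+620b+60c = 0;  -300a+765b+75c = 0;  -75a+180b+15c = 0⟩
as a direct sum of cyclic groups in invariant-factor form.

Answer: M ≅ ℤ/5 ⊕ ℤ/15 ⊕ ℤ/15

Derivation:
rank_ℚ(R)=3; free=3−3=0
SNF(R) diag = [5, 15, 15] → torsion [5, 15, 15]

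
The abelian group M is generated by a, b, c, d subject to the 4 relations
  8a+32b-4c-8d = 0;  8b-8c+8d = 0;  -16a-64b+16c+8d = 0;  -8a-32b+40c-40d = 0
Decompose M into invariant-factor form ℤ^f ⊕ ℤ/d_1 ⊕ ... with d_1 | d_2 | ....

rank_ℚ(R)=4; free=4−4=0
SNF(R) diag = [4, 8, 8, 24] → torsion [4, 8, 8, 24]

Answer: M ≅ ℤ/4 ⊕ ℤ/8 ⊕ ℤ/8 ⊕ ℤ/24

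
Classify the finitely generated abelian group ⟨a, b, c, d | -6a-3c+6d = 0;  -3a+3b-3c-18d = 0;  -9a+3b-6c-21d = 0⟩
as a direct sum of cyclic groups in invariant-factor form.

rank_ℚ(R)=3; free=4−3=1
SNF(R) diag = [3, 3, 9] → torsion [3, 3, 9]

Answer: M ≅ ℤ^1 ⊕ ℤ/3 ⊕ ℤ/3 ⊕ ℤ/9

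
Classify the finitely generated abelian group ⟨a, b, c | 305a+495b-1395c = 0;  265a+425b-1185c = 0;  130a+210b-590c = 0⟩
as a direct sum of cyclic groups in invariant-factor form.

rank_ℚ(R)=3; free=3−3=0
SNF(R) diag = [5, 10, 20] → torsion [5, 10, 20]

Answer: M ≅ ℤ/5 ⊕ ℤ/10 ⊕ ℤ/20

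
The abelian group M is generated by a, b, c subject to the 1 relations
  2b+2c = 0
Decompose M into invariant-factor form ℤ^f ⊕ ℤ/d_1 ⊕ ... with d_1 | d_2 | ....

Answer: M ≅ ℤ^2 ⊕ ℤ/2

Derivation:
rank_ℚ(R)=1; free=3−1=2
SNF(R) diag = [2] → torsion [2]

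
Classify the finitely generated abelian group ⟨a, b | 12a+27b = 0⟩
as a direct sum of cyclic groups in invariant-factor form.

rank_ℚ(R)=1; free=2−1=1
SNF(R) diag = [3] → torsion [3]

Answer: M ≅ ℤ^1 ⊕ ℤ/3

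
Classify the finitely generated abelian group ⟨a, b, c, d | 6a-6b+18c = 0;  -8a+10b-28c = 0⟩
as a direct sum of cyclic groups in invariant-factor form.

Answer: M ≅ ℤ^2 ⊕ ℤ/2 ⊕ ℤ/6

Derivation:
rank_ℚ(R)=2; free=4−2=2
SNF(R) diag = [2, 6] → torsion [2, 6]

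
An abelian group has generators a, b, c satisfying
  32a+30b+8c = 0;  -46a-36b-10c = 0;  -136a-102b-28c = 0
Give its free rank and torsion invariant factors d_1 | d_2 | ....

rank_ℚ(R)=3; free=3−3=0
SNF(R) diag = [2, 6, 12] → torsion [2, 6, 12]

Answer: M ≅ ℤ/2 ⊕ ℤ/6 ⊕ ℤ/12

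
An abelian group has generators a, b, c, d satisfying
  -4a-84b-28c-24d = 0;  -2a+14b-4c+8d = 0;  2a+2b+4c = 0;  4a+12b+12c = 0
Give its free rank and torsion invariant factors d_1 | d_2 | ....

Answer: M ≅ ℤ/2 ⊕ ℤ/4 ⊕ ℤ/8 ⊕ ℤ/8

Derivation:
rank_ℚ(R)=4; free=4−4=0
SNF(R) diag = [2, 4, 8, 8] → torsion [2, 4, 8, 8]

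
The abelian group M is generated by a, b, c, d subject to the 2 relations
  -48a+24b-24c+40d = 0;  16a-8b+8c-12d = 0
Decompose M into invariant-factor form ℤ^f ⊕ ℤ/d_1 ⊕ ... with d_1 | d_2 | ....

rank_ℚ(R)=2; free=4−2=2
SNF(R) diag = [4, 8] → torsion [4, 8]

Answer: M ≅ ℤ^2 ⊕ ℤ/4 ⊕ ℤ/8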